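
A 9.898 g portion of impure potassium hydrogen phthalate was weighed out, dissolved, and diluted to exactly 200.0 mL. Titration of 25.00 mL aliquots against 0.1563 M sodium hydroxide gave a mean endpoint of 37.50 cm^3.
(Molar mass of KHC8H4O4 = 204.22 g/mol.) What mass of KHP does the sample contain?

9.576 g

KHC8H4O4 + NaOH → KNaC8H4O4 + H2O
n(NaOH) per titration = 0.03750 × 0.1563 = 5.861 × 10^-3 mol
n(KHC8H4O4) in each aliquot = 5.861 × 10^-3 mol (1:1 ratio)
n(KHC8H4O4) in the whole flask = 5.861 × 10^-3 × 200.0/25.00 = 0.04689 mol
mass of KHC8H4O4 = 0.04689 × 204.22 = 9.576 g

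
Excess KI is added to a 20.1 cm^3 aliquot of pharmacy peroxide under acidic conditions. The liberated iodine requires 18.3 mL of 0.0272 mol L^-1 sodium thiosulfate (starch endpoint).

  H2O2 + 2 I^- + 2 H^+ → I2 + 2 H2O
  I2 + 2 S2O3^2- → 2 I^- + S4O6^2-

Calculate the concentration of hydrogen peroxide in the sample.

n(S2O3^2-) = 0.0183 × 0.0272 = 4.98 × 10^-4 mol
n(I2) = n(S2O3^2-)/2 = 2.49 × 10^-4 mol
n(H2O2) in the aliquot = 2.49 × 10^-4 mol (1:1 ratio)
[H2O2] = 2.49 × 10^-4 / 0.0201 = 0.0124 mol/L

0.0124 mol/L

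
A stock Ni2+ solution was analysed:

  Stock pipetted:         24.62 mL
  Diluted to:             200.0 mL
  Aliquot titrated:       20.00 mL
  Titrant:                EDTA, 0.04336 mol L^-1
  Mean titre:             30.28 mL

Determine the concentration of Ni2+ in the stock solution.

0.5333 mol/L

Ni^2+ + EDTA^4- → [Ni(EDTA)]^2-
n(EDTA) = 0.03028 × 0.04336 = 1.313 × 10^-3 mol
n(Ni2+) in the aliquot = 1.313 × 10^-3 mol (1:1 ratio)
[Ni2+]_dilute = 1.313 × 10^-3 / 0.02000 = 0.06565 mol/L
Dilution factor = 200.0 / 24.62 = 8.123
[Ni2+]_stock = 0.06565 × 8.123 = 0.5333 mol/L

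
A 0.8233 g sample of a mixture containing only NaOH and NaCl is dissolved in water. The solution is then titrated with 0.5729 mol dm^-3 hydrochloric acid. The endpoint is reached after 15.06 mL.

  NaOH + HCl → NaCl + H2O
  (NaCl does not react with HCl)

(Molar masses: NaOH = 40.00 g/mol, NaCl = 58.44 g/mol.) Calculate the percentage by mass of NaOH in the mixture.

n(HCl) = 0.01506 × 0.5729 = 8.628 × 10^-3 mol
Let x = n(NaOH), y = n(NaCl).
Titrant: 1x = 8.628 × 10^-3;  mass: 40.00x + 58.44y = 0.8233
Solving, x = 8.628 × 10^-3 mol, y = 8.182 × 10^-3 mol
mass of NaOH = 8.628 × 10^-3 × 40.00 = 0.3451 g
% NaOH = 0.3451 / 0.8233 × 100 = 41.92 %

41.92 %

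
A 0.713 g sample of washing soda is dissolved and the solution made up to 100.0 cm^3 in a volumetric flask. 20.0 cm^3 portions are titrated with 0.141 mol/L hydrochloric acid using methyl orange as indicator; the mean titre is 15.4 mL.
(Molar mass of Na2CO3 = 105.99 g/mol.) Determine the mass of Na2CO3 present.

Na2CO3 + 2 HCl → 2 NaCl + H2O + CO2
n(HCl) per titration = 0.0154 × 0.141 = 2.17 × 10^-3 mol
From the 1:2 ratio, n(Na2CO3) in each aliquot = 1/2 × 2.17 × 10^-3 = 1.09 × 10^-3 mol
n(Na2CO3) in the whole flask = 1.09 × 10^-3 × 100.0/20.0 = 5.43 × 10^-3 mol
mass of Na2CO3 = 5.43 × 10^-3 × 105.99 = 0.575 g

0.575 g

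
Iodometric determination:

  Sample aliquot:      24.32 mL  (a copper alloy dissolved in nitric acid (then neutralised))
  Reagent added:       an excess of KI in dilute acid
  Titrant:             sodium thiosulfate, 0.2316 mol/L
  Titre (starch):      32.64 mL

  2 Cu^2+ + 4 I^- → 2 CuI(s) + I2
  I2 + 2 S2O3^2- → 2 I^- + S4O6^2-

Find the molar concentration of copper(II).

n(S2O3^2-) = 0.03264 × 0.2316 = 7.559 × 10^-3 mol
n(I2) = n(S2O3^2-)/2 = 3.780 × 10^-3 mol
From the 2:1 ratio, n(Cu2+) in the aliquot = 2/1 × 3.780 × 10^-3 = 7.559 × 10^-3 mol
[Cu2+] = 7.559 × 10^-3 / 0.02432 = 0.3108 mol/L

0.3108 mol/L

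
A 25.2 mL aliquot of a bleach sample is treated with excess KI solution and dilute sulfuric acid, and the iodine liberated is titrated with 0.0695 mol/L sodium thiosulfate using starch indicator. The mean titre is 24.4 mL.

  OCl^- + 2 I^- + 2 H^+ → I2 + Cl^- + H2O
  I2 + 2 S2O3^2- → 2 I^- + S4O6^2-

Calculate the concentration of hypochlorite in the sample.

0.0336 mol/L

n(S2O3^2-) = 0.0244 × 0.0695 = 1.70 × 10^-3 mol
n(I2) = n(S2O3^2-)/2 = 8.48 × 10^-4 mol
n(OCl^-) in the aliquot = 8.48 × 10^-4 mol (1:1 ratio)
[OCl^-] = 8.48 × 10^-4 / 0.0252 = 0.0336 mol/L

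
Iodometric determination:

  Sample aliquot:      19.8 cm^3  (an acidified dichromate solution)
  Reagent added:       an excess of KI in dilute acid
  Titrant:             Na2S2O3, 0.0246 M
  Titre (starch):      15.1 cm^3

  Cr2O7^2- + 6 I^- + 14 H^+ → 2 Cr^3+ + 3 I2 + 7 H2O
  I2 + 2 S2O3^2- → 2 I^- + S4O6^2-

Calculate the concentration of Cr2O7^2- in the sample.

0.00313 M

n(S2O3^2-) = 0.0151 × 0.0246 = 3.71 × 10^-4 mol
n(I2) = n(S2O3^2-)/2 = 1.86 × 10^-4 mol
From the 1:3 ratio, n(Cr2O7^2-) in the aliquot = 1/3 × 1.86 × 10^-4 = 6.19 × 10^-5 mol
[Cr2O7^2-] = 6.19 × 10^-5 / 0.0198 = 0.00313 mol/L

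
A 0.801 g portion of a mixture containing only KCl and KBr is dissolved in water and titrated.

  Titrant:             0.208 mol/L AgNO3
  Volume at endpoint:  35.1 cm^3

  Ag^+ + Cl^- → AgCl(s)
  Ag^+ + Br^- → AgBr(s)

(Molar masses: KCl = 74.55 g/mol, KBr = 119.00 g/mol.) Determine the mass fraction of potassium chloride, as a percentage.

14.2 %

n(AgNO3) = 0.0351 × 0.208 = 7.30 × 10^-3 mol
Let x = n(KCl), y = n(KBr).
Titrant: 1x + 1y = 7.30 × 10^-3;  mass: 74.55x + 119.00y = 0.801
Solving, x = 1.53 × 10^-3 mol, y = 5.78 × 10^-3 mol
mass of KCl = 1.53 × 10^-3 × 74.55 = 0.114 g
% KCl = 0.114 / 0.801 × 100 = 14.2 %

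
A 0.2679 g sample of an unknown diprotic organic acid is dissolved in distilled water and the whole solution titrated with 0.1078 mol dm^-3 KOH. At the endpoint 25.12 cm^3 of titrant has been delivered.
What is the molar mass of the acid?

197.9 g/mol

n(KOH) = 0.02512 L × 0.1078 mol/L = 2.708 × 10^-3 mol
From the 1:2 ratio, n(H2A) = 1/2 × 2.708 × 10^-3 = 1.354 × 10^-3 mol
M = m / n = 0.2679 g / 1.354 × 10^-3 mol = 197.9 g/mol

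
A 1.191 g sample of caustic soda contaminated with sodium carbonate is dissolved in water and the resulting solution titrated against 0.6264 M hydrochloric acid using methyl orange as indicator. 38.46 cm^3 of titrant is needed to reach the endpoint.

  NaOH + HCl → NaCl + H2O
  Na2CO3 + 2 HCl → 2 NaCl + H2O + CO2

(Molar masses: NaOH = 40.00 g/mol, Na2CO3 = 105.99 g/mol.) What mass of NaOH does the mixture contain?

0.2639 g

n(HCl) = 0.03846 × 0.6264 = 0.02409 mol
Let x = n(NaOH), y = n(Na2CO3).
Titrant: 1x + 2y = 0.02409;  mass: 40.00x + 105.99y = 1.191
Solving, x = 6.596 × 10^-3 mol, y = 8.747 × 10^-3 mol
mass of NaOH = 6.596 × 10^-3 × 40.00 = 0.2639 g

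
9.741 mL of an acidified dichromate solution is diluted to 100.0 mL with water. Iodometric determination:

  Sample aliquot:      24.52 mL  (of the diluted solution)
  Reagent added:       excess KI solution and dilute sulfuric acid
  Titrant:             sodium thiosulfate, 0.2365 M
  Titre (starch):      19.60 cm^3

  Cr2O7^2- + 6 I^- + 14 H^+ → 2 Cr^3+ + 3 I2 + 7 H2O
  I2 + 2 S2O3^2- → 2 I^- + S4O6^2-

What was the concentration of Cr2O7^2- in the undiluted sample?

n(S2O3^2-) = 0.01960 × 0.2365 = 4.635 × 10^-3 mol
n(I2) = n(S2O3^2-)/2 = 2.318 × 10^-3 mol
From the 1:3 ratio, n(Cr2O7^2-) in the aliquot = 1/3 × 2.318 × 10^-3 = 7.726 × 10^-4 mol
[Cr2O7^2-]_dilute = 7.726 × 10^-4 / 0.02452 = 0.03151 mol/L
[Cr2O7^2-]_original = 0.03151 × 100.0/9.741 = 0.3235 mol/L

0.3235 M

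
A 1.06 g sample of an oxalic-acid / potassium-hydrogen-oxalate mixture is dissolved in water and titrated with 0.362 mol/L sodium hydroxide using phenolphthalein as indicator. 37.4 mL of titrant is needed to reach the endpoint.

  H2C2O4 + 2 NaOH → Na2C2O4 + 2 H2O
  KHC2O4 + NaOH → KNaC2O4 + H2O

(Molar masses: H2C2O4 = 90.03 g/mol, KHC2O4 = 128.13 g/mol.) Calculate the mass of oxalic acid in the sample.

0.365 g

n(NaOH) = 0.0374 × 0.362 = 0.0135 mol
Let x = n(H2C2O4), y = n(KHC2O4).
Titrant: 2x + 1y = 0.0135;  mass: 90.03x + 128.13y = 1.06
Solving, x = 4.06 × 10^-3 mol, y = 5.42 × 10^-3 mol
mass of H2C2O4 = 4.06 × 10^-3 × 90.03 = 0.365 g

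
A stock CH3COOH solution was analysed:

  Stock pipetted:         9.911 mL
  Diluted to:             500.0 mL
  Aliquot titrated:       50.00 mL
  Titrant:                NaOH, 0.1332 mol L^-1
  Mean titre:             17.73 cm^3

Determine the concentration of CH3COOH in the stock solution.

CH3COOH + NaOH → CH3COONa + H2O
n(NaOH) = 0.01773 × 0.1332 = 2.362 × 10^-3 mol
n(CH3COOH) in the aliquot = 2.362 × 10^-3 mol (1:1 ratio)
[CH3COOH]_dilute = 2.362 × 10^-3 / 0.05000 = 0.04723 mol/L
Dilution factor = 500.0 / 9.911 = 50.45
[CH3COOH]_stock = 0.04723 × 50.45 = 2.383 mol/L

2.383 mol/L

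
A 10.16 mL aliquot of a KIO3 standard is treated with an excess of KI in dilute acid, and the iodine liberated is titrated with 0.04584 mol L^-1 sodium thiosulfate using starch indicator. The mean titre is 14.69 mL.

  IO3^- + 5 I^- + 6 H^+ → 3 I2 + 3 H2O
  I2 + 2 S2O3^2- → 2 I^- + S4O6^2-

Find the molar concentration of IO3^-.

n(S2O3^2-) = 0.01469 × 0.04584 = 6.734 × 10^-4 mol
n(I2) = n(S2O3^2-)/2 = 3.367 × 10^-4 mol
From the 1:3 ratio, n(IO3^-) in the aliquot = 1/3 × 3.367 × 10^-4 = 1.122 × 10^-4 mol
[IO3^-] = 1.122 × 10^-4 / 0.01016 = 0.01105 mol/L

0.01105 mol/L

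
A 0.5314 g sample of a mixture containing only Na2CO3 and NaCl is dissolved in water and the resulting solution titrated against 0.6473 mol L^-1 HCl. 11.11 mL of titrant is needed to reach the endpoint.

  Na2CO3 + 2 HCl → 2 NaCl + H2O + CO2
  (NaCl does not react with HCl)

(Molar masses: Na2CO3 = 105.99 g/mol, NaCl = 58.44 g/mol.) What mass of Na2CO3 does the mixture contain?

0.3811 g

n(HCl) = 0.01111 × 0.6473 = 7.192 × 10^-3 mol
Let x = n(Na2CO3), y = n(NaCl).
Titrant: 2x = 7.192 × 10^-3;  mass: 105.99x + 58.44y = 0.5314
Solving, x = 3.596 × 10^-3 mol, y = 2.572 × 10^-3 mol
mass of Na2CO3 = 3.596 × 10^-3 × 105.99 = 0.3811 g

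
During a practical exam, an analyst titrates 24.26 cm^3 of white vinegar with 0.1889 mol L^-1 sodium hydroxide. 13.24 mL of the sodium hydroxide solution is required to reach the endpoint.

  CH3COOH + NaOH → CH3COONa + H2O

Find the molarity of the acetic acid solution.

n(NaOH) = 0.01324 L × 0.1889 mol/L = 2.501 × 10^-3 mol
n(CH3COOH) = 2.501 × 10^-3 mol (1:1 mole ratio)
[CH3COOH] = 2.501 × 10^-3 mol / 0.02426 L = 0.1031 mol/L

0.1031 mol/L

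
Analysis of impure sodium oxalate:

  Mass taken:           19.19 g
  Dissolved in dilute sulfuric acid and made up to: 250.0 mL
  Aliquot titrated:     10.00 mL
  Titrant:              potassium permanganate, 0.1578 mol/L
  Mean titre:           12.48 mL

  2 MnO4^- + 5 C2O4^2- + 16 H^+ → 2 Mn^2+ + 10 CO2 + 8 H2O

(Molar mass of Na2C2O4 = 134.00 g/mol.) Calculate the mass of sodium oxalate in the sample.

n(KMnO4) per titration = 0.01248 × 0.1578 = 1.969 × 10^-3 mol
From the 5:2 ratio, n(Na2C2O4) in each aliquot = 5/2 × 1.969 × 10^-3 = 4.923 × 10^-3 mol
n(Na2C2O4) in the whole flask = 4.923 × 10^-3 × 250.0/10.00 = 0.1231 mol
mass of Na2C2O4 = 0.1231 × 134.00 = 16.49 g

16.49 g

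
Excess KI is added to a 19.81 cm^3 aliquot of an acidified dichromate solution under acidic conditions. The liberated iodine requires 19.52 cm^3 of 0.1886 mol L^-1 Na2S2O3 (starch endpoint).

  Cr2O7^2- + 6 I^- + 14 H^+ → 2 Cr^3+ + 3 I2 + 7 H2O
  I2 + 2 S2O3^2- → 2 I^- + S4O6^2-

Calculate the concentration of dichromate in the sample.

0.03097 mol/L

n(S2O3^2-) = 0.01952 × 0.1886 = 3.681 × 10^-3 mol
n(I2) = n(S2O3^2-)/2 = 1.841 × 10^-3 mol
From the 1:3 ratio, n(Cr2O7^2-) in the aliquot = 1/3 × 1.841 × 10^-3 = 6.136 × 10^-4 mol
[Cr2O7^2-] = 6.136 × 10^-4 / 0.01981 = 0.03097 mol/L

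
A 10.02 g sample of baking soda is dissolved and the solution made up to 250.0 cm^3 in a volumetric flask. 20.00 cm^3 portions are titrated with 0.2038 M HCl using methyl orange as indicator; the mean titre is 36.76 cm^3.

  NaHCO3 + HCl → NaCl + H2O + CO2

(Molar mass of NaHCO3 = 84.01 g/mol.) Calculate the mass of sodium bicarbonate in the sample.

n(HCl) per titration = 0.03676 × 0.2038 = 7.492 × 10^-3 mol
n(NaHCO3) in each aliquot = 7.492 × 10^-3 mol (1:1 ratio)
n(NaHCO3) in the whole flask = 7.492 × 10^-3 × 250.0/20.00 = 0.09365 mol
mass of NaHCO3 = 0.09365 × 84.01 = 7.867 g

7.867 g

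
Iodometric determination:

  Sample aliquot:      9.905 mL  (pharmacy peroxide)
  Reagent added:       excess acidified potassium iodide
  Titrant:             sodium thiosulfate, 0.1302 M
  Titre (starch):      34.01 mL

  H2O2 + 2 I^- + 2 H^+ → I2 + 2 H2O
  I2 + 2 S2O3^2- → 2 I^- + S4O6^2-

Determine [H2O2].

0.2235 M

n(S2O3^2-) = 0.03401 × 0.1302 = 4.428 × 10^-3 mol
n(I2) = n(S2O3^2-)/2 = 2.214 × 10^-3 mol
n(H2O2) in the aliquot = 2.214 × 10^-3 mol (1:1 ratio)
[H2O2] = 2.214 × 10^-3 / 0.009905 = 0.2235 mol/L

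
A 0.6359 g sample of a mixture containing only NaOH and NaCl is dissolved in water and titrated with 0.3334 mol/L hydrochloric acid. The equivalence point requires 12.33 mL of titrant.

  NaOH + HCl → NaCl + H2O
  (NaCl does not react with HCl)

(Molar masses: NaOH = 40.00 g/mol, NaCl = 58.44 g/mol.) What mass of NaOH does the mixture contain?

n(HCl) = 0.01233 × 0.3334 = 4.111 × 10^-3 mol
Let x = n(NaOH), y = n(NaCl).
Titrant: 1x = 4.111 × 10^-3;  mass: 40.00x + 58.44y = 0.6359
Solving, x = 4.111 × 10^-3 mol, y = 8.068 × 10^-3 mol
mass of NaOH = 4.111 × 10^-3 × 40.00 = 0.1644 g

0.1644 g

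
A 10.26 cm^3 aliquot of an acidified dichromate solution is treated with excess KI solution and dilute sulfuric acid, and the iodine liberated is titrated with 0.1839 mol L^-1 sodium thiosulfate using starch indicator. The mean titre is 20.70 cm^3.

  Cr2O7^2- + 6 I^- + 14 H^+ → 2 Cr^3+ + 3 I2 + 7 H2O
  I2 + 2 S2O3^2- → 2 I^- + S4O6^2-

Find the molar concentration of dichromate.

0.06184 mol/L

n(S2O3^2-) = 0.02070 × 0.1839 = 3.807 × 10^-3 mol
n(I2) = n(S2O3^2-)/2 = 1.903 × 10^-3 mol
From the 1:3 ratio, n(Cr2O7^2-) in the aliquot = 1/3 × 1.903 × 10^-3 = 6.345 × 10^-4 mol
[Cr2O7^2-] = 6.345 × 10^-4 / 0.01026 = 0.06184 mol/L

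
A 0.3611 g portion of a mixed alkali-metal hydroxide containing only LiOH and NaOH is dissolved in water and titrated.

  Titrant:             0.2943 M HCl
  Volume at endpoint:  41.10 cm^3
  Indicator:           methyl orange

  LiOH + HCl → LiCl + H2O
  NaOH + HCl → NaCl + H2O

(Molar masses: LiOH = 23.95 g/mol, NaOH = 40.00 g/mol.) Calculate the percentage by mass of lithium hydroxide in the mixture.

n(HCl) = 0.04110 × 0.2943 = 0.01210 mol
Let x = n(LiOH), y = n(NaOH).
Titrant: 1x + 1y = 0.01210;  mass: 23.95x + 40.00y = 0.3611
Solving, x = 7.647 × 10^-3 mol, y = 4.449 × 10^-3 mol
mass of LiOH = 7.647 × 10^-3 × 23.95 = 0.1831 g
% LiOH = 0.1831 / 0.3611 × 100 = 50.72 %

50.72 %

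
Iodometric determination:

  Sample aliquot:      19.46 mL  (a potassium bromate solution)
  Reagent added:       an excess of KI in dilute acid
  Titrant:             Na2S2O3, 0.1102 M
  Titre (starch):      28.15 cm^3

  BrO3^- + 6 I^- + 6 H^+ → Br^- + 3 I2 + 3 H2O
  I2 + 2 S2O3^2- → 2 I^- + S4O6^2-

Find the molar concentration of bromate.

0.02657 M

n(S2O3^2-) = 0.02815 × 0.1102 = 3.102 × 10^-3 mol
n(I2) = n(S2O3^2-)/2 = 1.551 × 10^-3 mol
From the 1:3 ratio, n(BrO3^-) in the aliquot = 1/3 × 1.551 × 10^-3 = 5.170 × 10^-4 mol
[BrO3^-] = 5.170 × 10^-4 / 0.01946 = 0.02657 mol/L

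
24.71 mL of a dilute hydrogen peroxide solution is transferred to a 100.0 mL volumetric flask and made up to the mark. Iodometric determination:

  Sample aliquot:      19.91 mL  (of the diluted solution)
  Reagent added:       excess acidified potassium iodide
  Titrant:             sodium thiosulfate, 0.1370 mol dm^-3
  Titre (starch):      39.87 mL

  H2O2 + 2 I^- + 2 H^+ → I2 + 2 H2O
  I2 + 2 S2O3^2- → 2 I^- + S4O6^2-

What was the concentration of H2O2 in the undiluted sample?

0.5551 mol/L

n(S2O3^2-) = 0.03987 × 0.1370 = 5.462 × 10^-3 mol
n(I2) = n(S2O3^2-)/2 = 2.731 × 10^-3 mol
n(H2O2) in the aliquot = 2.731 × 10^-3 mol (1:1 ratio)
[H2O2]_dilute = 2.731 × 10^-3 / 0.01991 = 0.1372 mol/L
[H2O2]_original = 0.1372 × 100.0/24.71 = 0.5551 mol/L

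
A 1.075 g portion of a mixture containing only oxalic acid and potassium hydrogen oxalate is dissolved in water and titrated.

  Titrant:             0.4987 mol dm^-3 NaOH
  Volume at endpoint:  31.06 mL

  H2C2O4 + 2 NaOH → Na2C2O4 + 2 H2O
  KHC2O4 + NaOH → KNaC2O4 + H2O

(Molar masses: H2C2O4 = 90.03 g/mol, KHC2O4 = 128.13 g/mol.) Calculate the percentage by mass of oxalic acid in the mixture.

n(NaOH) = 0.03106 × 0.4987 = 0.01549 mol
Let x = n(H2C2O4), y = n(KHC2O4).
Titrant: 2x + 1y = 0.01549;  mass: 90.03x + 128.13y = 1.075
Solving, x = 5.472 × 10^-3 mol, y = 4.545 × 10^-3 mol
mass of H2C2O4 = 5.472 × 10^-3 × 90.03 = 0.4927 g
% H2C2O4 = 0.4927 / 1.075 × 100 = 45.83 %

45.83 %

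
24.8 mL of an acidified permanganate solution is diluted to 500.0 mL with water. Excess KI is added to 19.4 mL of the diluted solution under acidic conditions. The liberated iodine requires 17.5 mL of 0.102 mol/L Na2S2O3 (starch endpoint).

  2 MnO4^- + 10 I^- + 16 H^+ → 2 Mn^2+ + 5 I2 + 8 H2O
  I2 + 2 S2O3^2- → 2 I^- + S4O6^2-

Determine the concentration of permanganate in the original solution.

n(S2O3^2-) = 0.0175 × 0.102 = 1.78 × 10^-3 mol
n(I2) = n(S2O3^2-)/2 = 8.92 × 10^-4 mol
From the 2:5 ratio, n(MnO4^-) in the aliquot = 2/5 × 8.92 × 10^-4 = 3.57 × 10^-4 mol
[MnO4^-]_dilute = 3.57 × 10^-4 / 0.0194 = 0.0184 mol/L
[MnO4^-]_original = 0.0184 × 500.0/24.8 = 0.371 mol/L

0.371 mol/L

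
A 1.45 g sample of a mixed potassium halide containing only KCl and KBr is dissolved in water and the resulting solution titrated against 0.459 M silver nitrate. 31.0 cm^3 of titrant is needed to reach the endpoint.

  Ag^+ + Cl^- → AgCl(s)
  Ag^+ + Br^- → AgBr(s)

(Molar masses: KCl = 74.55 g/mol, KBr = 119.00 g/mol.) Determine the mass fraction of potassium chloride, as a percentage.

28.1 %

n(AgNO3) = 0.0310 × 0.459 = 0.0142 mol
Let x = n(KCl), y = n(KBr).
Titrant: 1x + 1y = 0.0142;  mass: 74.55x + 119.00y = 1.45
Solving, x = 5.47 × 10^-3 mol, y = 8.76 × 10^-3 mol
mass of KCl = 5.47 × 10^-3 × 74.55 = 0.408 g
% KCl = 0.408 / 1.45 × 100 = 28.1 %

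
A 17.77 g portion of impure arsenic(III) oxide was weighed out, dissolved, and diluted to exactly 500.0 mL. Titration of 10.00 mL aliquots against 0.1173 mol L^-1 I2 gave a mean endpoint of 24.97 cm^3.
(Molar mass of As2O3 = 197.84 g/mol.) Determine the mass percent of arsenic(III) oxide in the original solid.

81.52 %

As2O3 + 2 I2 + 2 H2O → As2O5 + 4 HI
n(I2) per titration = 0.02497 × 0.1173 = 2.929 × 10^-3 mol
From the 1:2 ratio, n(As2O3) in each aliquot = 1/2 × 2.929 × 10^-3 = 1.464 × 10^-3 mol
n(As2O3) in the whole flask = 1.464 × 10^-3 × 500.0/10.00 = 0.07322 mol
mass of As2O3 = 0.07322 × 197.84 = 14.49 g
% As2O3 = 14.49 / 17.77 × 100 = 81.52 %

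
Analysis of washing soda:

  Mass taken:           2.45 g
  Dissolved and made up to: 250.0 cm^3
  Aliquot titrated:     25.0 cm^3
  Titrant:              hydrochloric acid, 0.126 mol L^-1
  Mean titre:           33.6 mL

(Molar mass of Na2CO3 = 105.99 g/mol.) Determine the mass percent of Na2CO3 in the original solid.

Na2CO3 + 2 HCl → 2 NaCl + H2O + CO2
n(HCl) per titration = 0.0336 × 0.126 = 4.23 × 10^-3 mol
From the 1:2 ratio, n(Na2CO3) in each aliquot = 1/2 × 4.23 × 10^-3 = 2.12 × 10^-3 mol
n(Na2CO3) in the whole flask = 2.12 × 10^-3 × 250.0/25.0 = 0.0212 mol
mass of Na2CO3 = 0.0212 × 105.99 = 2.24 g
% Na2CO3 = 2.24 / 2.45 × 100 = 91.6 %

91.6 %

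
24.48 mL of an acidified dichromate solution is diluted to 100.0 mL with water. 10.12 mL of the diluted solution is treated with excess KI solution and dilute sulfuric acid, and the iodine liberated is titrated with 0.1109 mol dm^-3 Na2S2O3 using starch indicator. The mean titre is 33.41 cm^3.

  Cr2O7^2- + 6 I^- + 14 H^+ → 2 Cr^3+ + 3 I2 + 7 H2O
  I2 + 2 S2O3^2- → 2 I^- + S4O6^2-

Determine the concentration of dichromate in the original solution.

n(S2O3^2-) = 0.03341 × 0.1109 = 3.705 × 10^-3 mol
n(I2) = n(S2O3^2-)/2 = 1.853 × 10^-3 mol
From the 1:3 ratio, n(Cr2O7^2-) in the aliquot = 1/3 × 1.853 × 10^-3 = 6.175 × 10^-4 mol
[Cr2O7^2-]_dilute = 6.175 × 10^-4 / 0.01012 = 0.06102 mol/L
[Cr2O7^2-]_original = 0.06102 × 100.0/24.48 = 0.2493 mol/L

0.2493 mol/L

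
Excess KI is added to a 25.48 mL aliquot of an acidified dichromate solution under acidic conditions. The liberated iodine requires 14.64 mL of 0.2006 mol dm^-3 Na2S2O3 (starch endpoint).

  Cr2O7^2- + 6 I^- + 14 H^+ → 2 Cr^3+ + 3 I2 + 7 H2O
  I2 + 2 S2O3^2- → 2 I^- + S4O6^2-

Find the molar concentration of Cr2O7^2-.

0.01921 mol/L

n(S2O3^2-) = 0.01464 × 0.2006 = 2.937 × 10^-3 mol
n(I2) = n(S2O3^2-)/2 = 1.468 × 10^-3 mol
From the 1:3 ratio, n(Cr2O7^2-) in the aliquot = 1/3 × 1.468 × 10^-3 = 4.895 × 10^-4 mol
[Cr2O7^2-] = 4.895 × 10^-4 / 0.02548 = 0.01921 mol/L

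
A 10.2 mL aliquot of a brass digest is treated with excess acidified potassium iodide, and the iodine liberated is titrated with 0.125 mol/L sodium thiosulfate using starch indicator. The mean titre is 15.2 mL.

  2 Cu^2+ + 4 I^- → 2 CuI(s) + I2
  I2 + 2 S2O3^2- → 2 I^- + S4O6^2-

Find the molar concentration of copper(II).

0.186 mol/L

n(S2O3^2-) = 0.0152 × 0.125 = 1.90 × 10^-3 mol
n(I2) = n(S2O3^2-)/2 = 9.50 × 10^-4 mol
From the 2:1 ratio, n(Cu2+) in the aliquot = 2/1 × 9.50 × 10^-4 = 1.90 × 10^-3 mol
[Cu2+] = 1.90 × 10^-3 / 0.0102 = 0.186 mol/L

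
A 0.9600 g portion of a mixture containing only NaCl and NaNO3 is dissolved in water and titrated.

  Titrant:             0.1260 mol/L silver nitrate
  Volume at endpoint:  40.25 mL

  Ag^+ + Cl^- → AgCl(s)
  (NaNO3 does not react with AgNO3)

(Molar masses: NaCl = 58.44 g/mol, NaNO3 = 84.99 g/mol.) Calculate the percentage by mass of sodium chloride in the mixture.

30.87 %

n(AgNO3) = 0.04025 × 0.1260 = 5.072 × 10^-3 mol
Let x = n(NaCl), y = n(NaNO3).
Titrant: 1x = 5.072 × 10^-3;  mass: 58.44x + 84.99y = 0.9600
Solving, x = 5.072 × 10^-3 mol, y = 7.808 × 10^-3 mol
mass of NaCl = 5.072 × 10^-3 × 58.44 = 0.2964 g
% NaCl = 0.2964 / 0.9600 × 100 = 30.87 %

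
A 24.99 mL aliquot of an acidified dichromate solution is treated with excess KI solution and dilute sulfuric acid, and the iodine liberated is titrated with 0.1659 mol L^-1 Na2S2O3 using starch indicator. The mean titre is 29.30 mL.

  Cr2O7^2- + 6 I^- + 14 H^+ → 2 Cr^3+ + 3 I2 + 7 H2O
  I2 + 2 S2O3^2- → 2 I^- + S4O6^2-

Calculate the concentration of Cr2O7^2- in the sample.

n(S2O3^2-) = 0.02930 × 0.1659 = 4.861 × 10^-3 mol
n(I2) = n(S2O3^2-)/2 = 2.430 × 10^-3 mol
From the 1:3 ratio, n(Cr2O7^2-) in the aliquot = 1/3 × 2.430 × 10^-3 = 8.101 × 10^-4 mol
[Cr2O7^2-] = 8.101 × 10^-4 / 0.02499 = 0.03242 mol/L

0.03242 mol/L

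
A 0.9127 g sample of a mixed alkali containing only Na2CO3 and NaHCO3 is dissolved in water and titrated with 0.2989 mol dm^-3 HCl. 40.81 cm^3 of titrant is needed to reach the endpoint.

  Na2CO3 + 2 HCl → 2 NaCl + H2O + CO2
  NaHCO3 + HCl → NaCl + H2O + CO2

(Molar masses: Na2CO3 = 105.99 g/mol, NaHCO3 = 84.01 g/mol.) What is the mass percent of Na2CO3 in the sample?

20.98 %

n(HCl) = 0.04081 × 0.2989 = 0.01220 mol
Let x = n(Na2CO3), y = n(NaHCO3).
Titrant: 2x + 1y = 0.01220;  mass: 105.99x + 84.01y = 0.9127
Solving, x = 1.807 × 10^-3 mol, y = 8.585 × 10^-3 mol
mass of Na2CO3 = 1.807 × 10^-3 × 105.99 = 0.1915 g
% Na2CO3 = 0.1915 / 0.9127 × 100 = 20.98 %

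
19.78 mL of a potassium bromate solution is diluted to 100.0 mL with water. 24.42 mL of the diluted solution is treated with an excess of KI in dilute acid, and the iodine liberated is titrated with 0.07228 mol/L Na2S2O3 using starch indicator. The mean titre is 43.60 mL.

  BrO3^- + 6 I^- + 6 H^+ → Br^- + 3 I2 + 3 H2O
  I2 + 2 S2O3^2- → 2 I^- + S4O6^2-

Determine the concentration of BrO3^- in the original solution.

0.1087 mol/L

n(S2O3^2-) = 0.04360 × 0.07228 = 3.151 × 10^-3 mol
n(I2) = n(S2O3^2-)/2 = 1.576 × 10^-3 mol
From the 1:3 ratio, n(BrO3^-) in the aliquot = 1/3 × 1.576 × 10^-3 = 5.252 × 10^-4 mol
[BrO3^-]_dilute = 5.252 × 10^-4 / 0.02442 = 0.02151 mol/L
[BrO3^-]_original = 0.02151 × 100.0/19.78 = 0.1087 mol/L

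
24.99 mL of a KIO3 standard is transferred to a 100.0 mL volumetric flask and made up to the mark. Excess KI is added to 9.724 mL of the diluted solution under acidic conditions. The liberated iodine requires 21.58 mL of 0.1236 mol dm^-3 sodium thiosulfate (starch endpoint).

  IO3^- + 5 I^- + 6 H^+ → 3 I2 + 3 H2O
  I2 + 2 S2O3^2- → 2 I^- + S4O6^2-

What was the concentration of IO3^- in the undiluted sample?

0.1829 mol/L

n(S2O3^2-) = 0.02158 × 0.1236 = 2.667 × 10^-3 mol
n(I2) = n(S2O3^2-)/2 = 1.334 × 10^-3 mol
From the 1:3 ratio, n(IO3^-) in the aliquot = 1/3 × 1.334 × 10^-3 = 4.445 × 10^-4 mol
[IO3^-]_dilute = 4.445 × 10^-4 / 0.009724 = 0.04572 mol/L
[IO3^-]_original = 0.04572 × 100.0/24.99 = 0.1829 mol/L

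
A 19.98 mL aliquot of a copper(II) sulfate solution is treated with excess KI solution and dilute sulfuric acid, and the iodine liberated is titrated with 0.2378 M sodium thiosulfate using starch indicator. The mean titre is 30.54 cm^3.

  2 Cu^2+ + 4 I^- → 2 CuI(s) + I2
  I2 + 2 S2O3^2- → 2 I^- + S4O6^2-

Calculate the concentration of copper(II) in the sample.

0.3635 M

n(S2O3^2-) = 0.03054 × 0.2378 = 7.262 × 10^-3 mol
n(I2) = n(S2O3^2-)/2 = 3.631 × 10^-3 mol
From the 2:1 ratio, n(Cu2+) in the aliquot = 2/1 × 3.631 × 10^-3 = 7.262 × 10^-3 mol
[Cu2+] = 7.262 × 10^-3 / 0.01998 = 0.3635 mol/L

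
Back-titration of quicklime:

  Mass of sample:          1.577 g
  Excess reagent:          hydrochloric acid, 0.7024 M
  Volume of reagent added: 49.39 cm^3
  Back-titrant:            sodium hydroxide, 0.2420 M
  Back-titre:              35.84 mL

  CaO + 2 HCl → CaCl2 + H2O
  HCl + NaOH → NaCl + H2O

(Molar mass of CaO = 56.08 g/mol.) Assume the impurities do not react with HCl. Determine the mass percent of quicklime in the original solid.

46.26 %

n(HCl) added = 0.04939 × 0.7024 = 0.03469 mol
n(NaOH) used in back-titration = 0.03584 × 0.2420 = 8.673 × 10^-3 mol
n(HCl) left over = 8.673 × 10^-3 mol (1:1 ratio)
n(HCl) consumed by analyte = 0.03469 − 8.673 × 10^-3 = 0.02602 mol
From the 1:2 ratio, n(CaO) = 1/2 × 0.02602 = 0.01301 mol
mass of CaO = 0.01301 × 56.08 = 0.7296 g
% CaO = 0.7296 / 1.577 × 100 = 46.26 %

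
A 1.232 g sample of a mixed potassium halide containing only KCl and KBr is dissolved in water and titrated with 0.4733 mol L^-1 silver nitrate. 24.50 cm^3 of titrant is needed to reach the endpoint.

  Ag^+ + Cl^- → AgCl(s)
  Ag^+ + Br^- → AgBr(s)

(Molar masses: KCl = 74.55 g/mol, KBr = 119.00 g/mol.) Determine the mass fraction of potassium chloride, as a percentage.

20.13 %

n(AgNO3) = 0.02450 × 0.4733 = 0.01160 mol
Let x = n(KCl), y = n(KBr).
Titrant: 1x + 1y = 0.01160;  mass: 74.55x + 119.00y = 1.232
Solving, x = 3.327 × 10^-3 mol, y = 8.268 × 10^-3 mol
mass of KCl = 3.327 × 10^-3 × 74.55 = 0.2481 g
% KCl = 0.2481 / 1.232 × 100 = 20.13 %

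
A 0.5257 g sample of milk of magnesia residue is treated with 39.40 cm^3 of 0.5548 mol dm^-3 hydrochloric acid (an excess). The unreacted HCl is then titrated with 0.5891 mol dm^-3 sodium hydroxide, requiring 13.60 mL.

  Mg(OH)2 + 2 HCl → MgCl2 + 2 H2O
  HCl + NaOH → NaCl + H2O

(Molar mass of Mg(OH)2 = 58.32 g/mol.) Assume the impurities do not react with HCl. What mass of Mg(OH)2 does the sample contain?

0.4038 g

n(HCl) added = 0.03940 × 0.5548 = 0.02186 mol
n(NaOH) used in back-titration = 0.01360 × 0.5891 = 8.012 × 10^-3 mol
n(HCl) left over = 8.012 × 10^-3 mol (1:1 ratio)
n(HCl) consumed by analyte = 0.02186 − 8.012 × 10^-3 = 0.01385 mol
From the 1:2 ratio, n(Mg(OH)2) = 1/2 × 0.01385 = 6.924 × 10^-3 mol
mass of Mg(OH)2 = 6.924 × 10^-3 × 58.32 = 0.4038 g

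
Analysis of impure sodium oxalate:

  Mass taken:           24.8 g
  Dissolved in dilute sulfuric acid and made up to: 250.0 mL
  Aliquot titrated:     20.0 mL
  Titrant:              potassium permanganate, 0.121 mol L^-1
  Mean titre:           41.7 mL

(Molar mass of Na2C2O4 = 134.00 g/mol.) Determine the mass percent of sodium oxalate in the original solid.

85.2 %

2 MnO4^- + 5 C2O4^2- + 16 H^+ → 2 Mn^2+ + 10 CO2 + 8 H2O
n(KMnO4) per titration = 0.0417 × 0.121 = 5.05 × 10^-3 mol
From the 5:2 ratio, n(Na2C2O4) in each aliquot = 5/2 × 5.05 × 10^-3 = 0.0126 mol
n(Na2C2O4) in the whole flask = 0.0126 × 250.0/20.0 = 0.158 mol
mass of Na2C2O4 = 0.158 × 134.00 = 21.1 g
% Na2C2O4 = 21.1 / 24.8 × 100 = 85.2 %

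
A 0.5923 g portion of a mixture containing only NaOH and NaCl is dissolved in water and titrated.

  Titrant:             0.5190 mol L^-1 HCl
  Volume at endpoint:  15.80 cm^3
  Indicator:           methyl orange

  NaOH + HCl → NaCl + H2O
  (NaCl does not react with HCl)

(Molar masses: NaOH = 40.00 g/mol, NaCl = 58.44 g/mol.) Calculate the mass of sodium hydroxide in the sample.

n(HCl) = 0.01580 × 0.5190 = 8.200 × 10^-3 mol
Let x = n(NaOH), y = n(NaCl).
Titrant: 1x = 8.200 × 10^-3;  mass: 40.00x + 58.44y = 0.5923
Solving, x = 8.200 × 10^-3 mol, y = 4.522 × 10^-3 mol
mass of NaOH = 8.200 × 10^-3 × 40.00 = 0.3280 g

0.3280 g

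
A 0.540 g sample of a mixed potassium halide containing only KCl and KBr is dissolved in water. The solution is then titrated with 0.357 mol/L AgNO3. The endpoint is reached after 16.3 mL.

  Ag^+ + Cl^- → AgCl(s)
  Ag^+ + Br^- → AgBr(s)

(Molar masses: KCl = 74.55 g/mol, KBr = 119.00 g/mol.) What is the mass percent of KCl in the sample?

47.4 %

n(AgNO3) = 0.0163 × 0.357 = 5.82 × 10^-3 mol
Let x = n(KCl), y = n(KBr).
Titrant: 1x + 1y = 5.82 × 10^-3;  mass: 74.55x + 119.00y = 0.540
Solving, x = 3.43 × 10^-3 mol, y = 2.39 × 10^-3 mol
mass of KCl = 3.43 × 10^-3 × 74.55 = 0.256 g
% KCl = 0.256 / 0.540 × 100 = 47.4 %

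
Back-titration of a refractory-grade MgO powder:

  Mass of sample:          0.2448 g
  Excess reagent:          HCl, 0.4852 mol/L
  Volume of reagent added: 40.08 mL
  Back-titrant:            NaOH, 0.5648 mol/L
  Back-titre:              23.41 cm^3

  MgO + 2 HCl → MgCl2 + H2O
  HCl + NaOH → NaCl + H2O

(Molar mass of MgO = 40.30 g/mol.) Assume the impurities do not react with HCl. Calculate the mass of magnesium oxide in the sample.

n(HCl) added = 0.04008 × 0.4852 = 0.01945 mol
n(NaOH) used in back-titration = 0.02341 × 0.5648 = 0.01322 mol
n(HCl) left over = 0.01322 mol (1:1 ratio)
n(HCl) consumed by analyte = 0.01945 − 0.01322 = 6.225 × 10^-3 mol
From the 1:2 ratio, n(MgO) = 1/2 × 6.225 × 10^-3 = 3.112 × 10^-3 mol
mass of MgO = 3.112 × 10^-3 × 40.30 = 0.1254 g

0.1254 g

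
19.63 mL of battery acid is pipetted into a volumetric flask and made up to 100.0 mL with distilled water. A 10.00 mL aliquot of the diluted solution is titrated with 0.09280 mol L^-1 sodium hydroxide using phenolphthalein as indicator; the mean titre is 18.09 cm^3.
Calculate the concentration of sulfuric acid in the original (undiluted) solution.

0.4276 mol/L

H2SO4 + 2 NaOH → Na2SO4 + 2 H2O
n(NaOH) = 0.01809 × 0.09280 = 1.679 × 10^-3 mol
From the 1:2 ratio, n(H2SO4) in the aliquot = 1/2 × 1.679 × 10^-3 = 8.394 × 10^-4 mol
[H2SO4]_dilute = 8.394 × 10^-4 / 0.01000 = 0.08394 mol/L
Dilution factor = 100.0 / 19.63 = 5.094
[H2SO4]_stock = 0.08394 × 5.094 = 0.4276 mol/L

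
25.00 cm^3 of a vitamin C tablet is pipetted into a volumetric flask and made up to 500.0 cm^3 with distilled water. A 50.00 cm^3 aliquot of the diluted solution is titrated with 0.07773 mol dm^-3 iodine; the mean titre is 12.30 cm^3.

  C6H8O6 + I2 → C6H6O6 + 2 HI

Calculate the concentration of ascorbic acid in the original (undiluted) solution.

n(I2) = 0.01230 × 0.07773 = 9.561 × 10^-4 mol
n(C6H8O6) in the aliquot = 9.561 × 10^-4 mol (1:1 ratio)
[C6H8O6]_dilute = 9.561 × 10^-4 / 0.05000 = 0.01912 mol/L
Dilution factor = 500.0 / 25.00 = 20.00
[C6H8O6]_stock = 0.01912 × 20.00 = 0.3824 mol/L

0.3824 mol/L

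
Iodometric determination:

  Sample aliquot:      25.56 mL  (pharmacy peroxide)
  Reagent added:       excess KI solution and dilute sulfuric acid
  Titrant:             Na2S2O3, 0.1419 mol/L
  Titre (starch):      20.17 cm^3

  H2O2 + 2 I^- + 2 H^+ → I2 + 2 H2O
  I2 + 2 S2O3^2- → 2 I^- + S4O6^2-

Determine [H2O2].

0.05599 mol/L

n(S2O3^2-) = 0.02017 × 0.1419 = 2.862 × 10^-3 mol
n(I2) = n(S2O3^2-)/2 = 1.431 × 10^-3 mol
n(H2O2) in the aliquot = 1.431 × 10^-3 mol (1:1 ratio)
[H2O2] = 1.431 × 10^-3 / 0.02556 = 0.05599 mol/L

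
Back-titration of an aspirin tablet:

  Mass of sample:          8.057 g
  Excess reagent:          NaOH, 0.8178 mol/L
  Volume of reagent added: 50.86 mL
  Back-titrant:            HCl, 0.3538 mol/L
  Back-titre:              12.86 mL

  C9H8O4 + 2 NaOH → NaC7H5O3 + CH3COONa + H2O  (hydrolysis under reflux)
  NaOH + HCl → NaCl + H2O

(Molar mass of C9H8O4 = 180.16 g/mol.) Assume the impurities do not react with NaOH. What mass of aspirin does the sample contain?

n(NaOH) added = 0.05086 × 0.8178 = 0.04159 mol
n(HCl) used in back-titration = 0.01286 × 0.3538 = 4.550 × 10^-3 mol
n(NaOH) left over = 4.550 × 10^-3 mol (1:1 ratio)
n(NaOH) consumed by analyte = 0.04159 − 4.550 × 10^-3 = 0.03704 mol
From the 1:2 ratio, n(C9H8O4) = 1/2 × 0.03704 = 0.01852 mol
mass of C9H8O4 = 0.01852 × 180.16 = 3.337 g

3.337 g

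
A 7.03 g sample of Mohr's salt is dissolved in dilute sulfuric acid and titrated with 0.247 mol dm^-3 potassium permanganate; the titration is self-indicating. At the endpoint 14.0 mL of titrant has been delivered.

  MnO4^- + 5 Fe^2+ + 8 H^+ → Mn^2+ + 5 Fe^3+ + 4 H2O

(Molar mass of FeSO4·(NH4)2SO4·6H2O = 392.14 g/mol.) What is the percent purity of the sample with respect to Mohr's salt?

96.4 %

n(KMnO4) = 0.0140 L × 0.247 mol/L = 3.46 × 10^-3 mol
From the 5:1 ratio, n(FeSO4·(NH4)2SO4·6H2O) = 5/1 × 3.46 × 10^-3 = 0.0173 mol
mass of FeSO4·(NH4)2SO4·6H2O = 0.0173 × 392.14 g/mol = 6.78 g
% FeSO4·(NH4)2SO4·6H2O = 6.78 / 7.03 × 100 = 96.4 %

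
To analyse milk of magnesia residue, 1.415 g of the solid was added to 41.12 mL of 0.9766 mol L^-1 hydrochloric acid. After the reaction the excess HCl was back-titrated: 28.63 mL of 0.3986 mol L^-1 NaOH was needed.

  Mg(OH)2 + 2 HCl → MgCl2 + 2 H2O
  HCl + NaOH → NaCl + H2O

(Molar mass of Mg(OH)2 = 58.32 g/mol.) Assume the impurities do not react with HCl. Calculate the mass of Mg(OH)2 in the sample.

0.8382 g

n(HCl) added = 0.04112 × 0.9766 = 0.04016 mol
n(NaOH) used in back-titration = 0.02863 × 0.3986 = 0.01141 mol
n(HCl) left over = 0.01141 mol (1:1 ratio)
n(HCl) consumed by analyte = 0.04016 − 0.01141 = 0.02875 mol
From the 1:2 ratio, n(Mg(OH)2) = 1/2 × 0.02875 = 0.01437 mol
mass of Mg(OH)2 = 0.01437 × 58.32 = 0.8382 g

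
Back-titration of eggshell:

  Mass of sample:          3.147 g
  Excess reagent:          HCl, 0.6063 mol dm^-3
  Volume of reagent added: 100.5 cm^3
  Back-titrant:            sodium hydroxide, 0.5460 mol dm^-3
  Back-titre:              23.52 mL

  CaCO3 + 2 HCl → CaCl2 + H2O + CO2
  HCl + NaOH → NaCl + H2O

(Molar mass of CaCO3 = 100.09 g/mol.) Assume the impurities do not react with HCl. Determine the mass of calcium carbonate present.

n(HCl) added = 0.1005 × 0.6063 = 0.06093 mol
n(NaOH) used in back-titration = 0.02352 × 0.5460 = 0.01284 mol
n(HCl) left over = 0.01284 mol (1:1 ratio)
n(HCl) consumed by analyte = 0.06093 − 0.01284 = 0.04809 mol
From the 1:2 ratio, n(CaCO3) = 1/2 × 0.04809 = 0.02405 mol
mass of CaCO3 = 0.02405 × 100.09 = 2.407 g

2.407 g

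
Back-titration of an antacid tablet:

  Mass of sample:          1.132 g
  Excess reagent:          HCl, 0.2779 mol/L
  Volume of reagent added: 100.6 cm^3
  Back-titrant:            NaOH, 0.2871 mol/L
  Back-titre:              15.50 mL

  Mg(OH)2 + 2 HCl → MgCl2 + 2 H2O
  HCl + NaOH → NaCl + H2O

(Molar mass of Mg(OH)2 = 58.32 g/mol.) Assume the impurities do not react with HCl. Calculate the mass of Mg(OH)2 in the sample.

0.6855 g

n(HCl) added = 0.1006 × 0.2779 = 0.02796 mol
n(NaOH) used in back-titration = 0.01550 × 0.2871 = 4.450 × 10^-3 mol
n(HCl) left over = 4.450 × 10^-3 mol (1:1 ratio)
n(HCl) consumed by analyte = 0.02796 − 4.450 × 10^-3 = 0.02351 mol
From the 1:2 ratio, n(Mg(OH)2) = 1/2 × 0.02351 = 0.01175 mol
mass of Mg(OH)2 = 0.01175 × 58.32 = 0.6855 g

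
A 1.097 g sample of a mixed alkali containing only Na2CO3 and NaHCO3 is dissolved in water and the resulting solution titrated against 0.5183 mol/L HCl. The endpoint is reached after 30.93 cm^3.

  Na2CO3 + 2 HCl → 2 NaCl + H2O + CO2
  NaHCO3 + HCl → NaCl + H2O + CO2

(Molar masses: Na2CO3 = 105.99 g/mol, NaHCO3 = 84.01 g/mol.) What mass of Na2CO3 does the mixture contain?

0.4268 g

n(HCl) = 0.03093 × 0.5183 = 0.01603 mol
Let x = n(Na2CO3), y = n(NaHCO3).
Titrant: 2x + 1y = 0.01603;  mass: 105.99x + 84.01y = 1.097
Solving, x = 4.027 × 10^-3 mol, y = 7.978 × 10^-3 mol
mass of Na2CO3 = 4.027 × 10^-3 × 105.99 = 0.4268 g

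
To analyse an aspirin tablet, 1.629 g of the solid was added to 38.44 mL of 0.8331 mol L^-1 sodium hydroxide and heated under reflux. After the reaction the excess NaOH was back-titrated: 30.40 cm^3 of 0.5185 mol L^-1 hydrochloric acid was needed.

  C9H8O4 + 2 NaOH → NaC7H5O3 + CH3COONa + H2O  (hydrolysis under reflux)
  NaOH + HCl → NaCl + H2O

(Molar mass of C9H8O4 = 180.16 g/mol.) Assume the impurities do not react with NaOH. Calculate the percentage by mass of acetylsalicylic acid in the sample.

89.92 %

n(NaOH) added = 0.03844 × 0.8331 = 0.03202 mol
n(HCl) used in back-titration = 0.03040 × 0.5185 = 0.01576 mol
n(NaOH) left over = 0.01576 mol (1:1 ratio)
n(NaOH) consumed by analyte = 0.03202 − 0.01576 = 0.01626 mol
From the 1:2 ratio, n(C9H8O4) = 1/2 × 0.01626 = 8.131 × 10^-3 mol
mass of C9H8O4 = 8.131 × 10^-3 × 180.16 = 1.465 g
% C9H8O4 = 1.465 / 1.629 × 100 = 89.92 %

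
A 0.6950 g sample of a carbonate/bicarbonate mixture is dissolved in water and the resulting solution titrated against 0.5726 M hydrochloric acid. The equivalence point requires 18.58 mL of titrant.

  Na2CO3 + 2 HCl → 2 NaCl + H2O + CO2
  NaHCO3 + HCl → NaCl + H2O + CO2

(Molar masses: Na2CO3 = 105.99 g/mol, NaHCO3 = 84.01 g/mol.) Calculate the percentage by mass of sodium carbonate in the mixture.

n(HCl) = 0.01858 × 0.5726 = 0.01064 mol
Let x = n(Na2CO3), y = n(NaHCO3).
Titrant: 2x + 1y = 0.01064;  mass: 105.99x + 84.01y = 0.6950
Solving, x = 3.204 × 10^-3 mol, y = 4.230 × 10^-3 mol
mass of Na2CO3 = 3.204 × 10^-3 × 105.99 = 0.3396 g
% Na2CO3 = 0.3396 / 0.6950 × 100 = 48.87 %

48.87 %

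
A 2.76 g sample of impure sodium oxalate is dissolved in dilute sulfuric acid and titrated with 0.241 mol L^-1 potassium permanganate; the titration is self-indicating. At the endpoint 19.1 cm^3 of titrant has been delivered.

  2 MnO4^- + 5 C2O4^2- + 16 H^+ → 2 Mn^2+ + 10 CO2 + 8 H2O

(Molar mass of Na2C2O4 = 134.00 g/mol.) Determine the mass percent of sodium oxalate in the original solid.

n(KMnO4) = 0.0191 L × 0.241 mol/L = 4.60 × 10^-3 mol
From the 5:2 ratio, n(Na2C2O4) = 5/2 × 4.60 × 10^-3 = 0.0115 mol
mass of Na2C2O4 = 0.0115 × 134.00 g/mol = 1.54 g
% Na2C2O4 = 1.54 / 2.76 × 100 = 55.9 %

55.9 %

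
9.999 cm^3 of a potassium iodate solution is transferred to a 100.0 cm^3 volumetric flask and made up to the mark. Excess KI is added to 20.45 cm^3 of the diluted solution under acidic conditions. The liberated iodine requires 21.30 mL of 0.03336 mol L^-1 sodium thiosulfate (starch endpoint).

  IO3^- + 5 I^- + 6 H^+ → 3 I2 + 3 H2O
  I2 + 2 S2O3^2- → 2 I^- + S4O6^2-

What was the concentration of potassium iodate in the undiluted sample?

0.05792 mol/L

n(S2O3^2-) = 0.02130 × 0.03336 = 7.106 × 10^-4 mol
n(I2) = n(S2O3^2-)/2 = 3.553 × 10^-4 mol
From the 1:3 ratio, n(IO3^-) in the aliquot = 1/3 × 3.553 × 10^-4 = 1.184 × 10^-4 mol
[IO3^-]_dilute = 1.184 × 10^-4 / 0.02045 = 0.005791 mol/L
[IO3^-]_original = 0.005791 × 100.0/9.999 = 0.05792 mol/L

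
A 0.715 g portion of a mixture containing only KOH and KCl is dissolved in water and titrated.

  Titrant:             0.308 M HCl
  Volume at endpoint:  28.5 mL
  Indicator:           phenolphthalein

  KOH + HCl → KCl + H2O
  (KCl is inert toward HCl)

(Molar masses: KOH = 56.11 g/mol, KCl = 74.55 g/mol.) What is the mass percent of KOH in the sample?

n(HCl) = 0.0285 × 0.308 = 8.78 × 10^-3 mol
Let x = n(KOH), y = n(KCl).
Titrant: 1x = 8.78 × 10^-3;  mass: 56.11x + 74.55y = 0.715
Solving, x = 8.78 × 10^-3 mol, y = 2.98 × 10^-3 mol
mass of KOH = 8.78 × 10^-3 × 56.11 = 0.493 g
% KOH = 0.493 / 0.715 × 100 = 68.9 %

68.9 %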